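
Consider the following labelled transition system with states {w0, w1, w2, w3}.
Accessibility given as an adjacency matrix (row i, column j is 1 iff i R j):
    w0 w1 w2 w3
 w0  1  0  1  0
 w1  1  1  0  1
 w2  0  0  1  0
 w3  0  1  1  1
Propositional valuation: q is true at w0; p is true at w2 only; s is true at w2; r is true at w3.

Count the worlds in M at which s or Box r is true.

1

Recall that Box ψ holds at a world iff ψ holds at every accessible world, and Dia ψ holds iff ψ holds at some accessible world.
Let φ = s or Box r. Evaluate φ at each world:
  w0 (successors {w0, w2}): φ is false.
  w1 (successors {w0, w1, w3}): φ is false.
  w2 (successors {w2}): φ is true.
  w3 (successors {w1, w2, w3}): φ is false.
For instance, at w2:
  At w2: s is true, Box r is false, so s or Box r is true.
    At w2: Box r requires r at every successor {w2}.
      r fails at w2, so Box r is false at w2.
Satisfying worlds: {w2}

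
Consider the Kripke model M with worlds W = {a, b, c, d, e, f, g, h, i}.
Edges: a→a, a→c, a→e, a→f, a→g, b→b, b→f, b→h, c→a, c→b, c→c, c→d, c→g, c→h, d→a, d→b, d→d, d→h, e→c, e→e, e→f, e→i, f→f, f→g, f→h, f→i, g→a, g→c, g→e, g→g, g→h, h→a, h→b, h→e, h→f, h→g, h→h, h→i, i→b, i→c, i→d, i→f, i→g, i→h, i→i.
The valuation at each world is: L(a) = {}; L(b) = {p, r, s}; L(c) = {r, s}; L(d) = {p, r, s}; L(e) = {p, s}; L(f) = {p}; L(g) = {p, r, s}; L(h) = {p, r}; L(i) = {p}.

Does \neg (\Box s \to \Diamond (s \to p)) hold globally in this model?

Let φ = \neg (\Box s \to \Diamond (s \to p)). Evaluate φ at each world:
  a (successors {a, c, e, f, g}): φ is false.
  b (successors {b, f, h}): φ is false.
  c (successors {a, b, c, d, g, h}): φ is false.
  d (successors {a, b, d, h}): φ is false.
  e (successors {c, e, f, i}): φ is false.
  f (successors {f, g, h, i}): φ is false.
  g (successors {a, c, e, g, h}): φ is false.
  h (successors {a, b, e, f, g, h, i}): φ is false.
  i (successors {b, c, d, f, g, h, i}): φ is false.
Detail at a (counterexample):
  At a: \Box s \to \Diamond (s \to p) is true, so \neg (\Box s \to \Diamond (s \to p)) is false.
    At a: \Box s is false, \Diamond (s \to p) is true, so \Box s \to \Diamond (s \to p) is true.
      At a: \Box s requires s at every successor {a, c, e, f, g}.
        s fails at a, so \Box s is false at a.
      At a: \Diamond (s \to p) requires s \to p at some successor in {a, c, e, f, g}.
        s \to p holds at a, so \Diamond (s \to p) is true at a.

No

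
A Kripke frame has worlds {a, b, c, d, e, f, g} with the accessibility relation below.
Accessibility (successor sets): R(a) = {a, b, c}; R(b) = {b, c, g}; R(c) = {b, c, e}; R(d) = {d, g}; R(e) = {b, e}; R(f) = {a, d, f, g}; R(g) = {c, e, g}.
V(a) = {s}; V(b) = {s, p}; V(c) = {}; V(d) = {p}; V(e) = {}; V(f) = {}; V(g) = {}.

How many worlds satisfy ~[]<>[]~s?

Let φ = ~[]<>[]~s. Evaluate φ at each world:
  a (successors {a, b, c}): φ is true.
  b (successors {b, c, g}): φ is true.
  c (successors {b, c, e}): φ is true.
  d (successors {d, g}): φ is false.
  e (successors {b, e}): φ is true.
  f (successors {a, d, f, g}): φ is true.
  g (successors {c, e, g}): φ is true.
For instance, at e:
  At e: []<>[]~s is false, so ~[]<>[]~s is true.
    At e: []<>[]~s requires <>[]~s at every successor {b, e}.
      <>[]~s fails at e, so []<>[]~s is false at e.
Satisfying worlds: {a, b, c, e, f, g}

6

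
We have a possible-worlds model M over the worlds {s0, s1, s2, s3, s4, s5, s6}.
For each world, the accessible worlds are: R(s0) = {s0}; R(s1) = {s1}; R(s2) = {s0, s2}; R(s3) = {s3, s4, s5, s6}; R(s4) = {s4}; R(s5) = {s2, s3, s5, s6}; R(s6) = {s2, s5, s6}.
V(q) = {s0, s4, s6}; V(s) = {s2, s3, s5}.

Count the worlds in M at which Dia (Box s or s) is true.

4

Let φ = Dia (Box s or s). Evaluate φ at each world:
  s0 (successors {s0}): φ is false.
  s1 (successors {s1}): φ is false.
  s2 (successors {s0, s2}): φ is true.
  s3 (successors {s3, s4, s5, s6}): φ is true.
  s4 (successors {s4}): φ is false.
  s5 (successors {s2, s3, s5, s6}): φ is true.
  s6 (successors {s2, s5, s6}): φ is true.
For instance, at s2:
  At s2: Dia (Box s or s) requires Box s or s at some successor in {s0, s2}.
    Box s or s holds at s2, so Dia (Box s or s) is true at s2.
      At s2: Box s is false, s is true, so Box s or s is true.
Satisfying worlds: {s2, s3, s5, s6}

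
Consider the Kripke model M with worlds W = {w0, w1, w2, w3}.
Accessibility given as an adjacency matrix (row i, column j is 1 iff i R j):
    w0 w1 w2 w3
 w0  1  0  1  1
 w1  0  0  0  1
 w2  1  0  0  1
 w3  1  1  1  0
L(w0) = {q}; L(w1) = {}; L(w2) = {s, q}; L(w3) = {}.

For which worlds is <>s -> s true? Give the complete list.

Recall that <>ψ holds at a world iff ψ holds at some accessible world.
Let φ = <>s -> s. Evaluate φ at each world:
  w0 (successors {w0, w2, w3}): φ is false.
  w1 (successors {w3}): φ is true.
  w2 (successors {w0, w3}): φ is true.
  w3 (successors {w0, w1, w2}): φ is false.
For instance, at w0:
  At w0: <>s is true, s is false, so <>s -> s is false.
    At w0: <>s requires s at some successor in {w0, w2, w3}.
      s holds at w2, so <>s is true at w0.
Satisfying worlds: {w1, w2}

w1, w2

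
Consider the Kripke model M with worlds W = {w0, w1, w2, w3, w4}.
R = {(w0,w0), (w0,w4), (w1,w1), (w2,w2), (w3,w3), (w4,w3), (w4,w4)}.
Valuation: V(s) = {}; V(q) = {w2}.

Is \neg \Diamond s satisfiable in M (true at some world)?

Yes

Let φ = \neg \Diamond s. Evaluate φ at each world:
  w0 (successors {w0, w4}): φ is true.
  w1 (successors {w1}): φ is true.
  w2 (successors {w2}): φ is true.
  w3 (successors {w3}): φ is true.
  w4 (successors {w3, w4}): φ is true.
Detail at w0 (witness):
  At w0: \Diamond s is false, so \neg \Diamond s is true.
    At w0: \Diamond s requires s at some successor in {w0, w4}.
      At w0: s is false.
      At w4: s is false.
    So \Diamond s is false at w0.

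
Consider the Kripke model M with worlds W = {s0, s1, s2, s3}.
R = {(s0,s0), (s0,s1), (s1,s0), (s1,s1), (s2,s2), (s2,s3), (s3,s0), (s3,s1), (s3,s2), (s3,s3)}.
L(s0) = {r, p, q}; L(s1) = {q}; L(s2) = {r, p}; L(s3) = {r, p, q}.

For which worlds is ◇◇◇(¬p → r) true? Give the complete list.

s0, s1, s2, s3

Let φ = ◇◇◇(¬p → r). Evaluate φ at each world:
  s0 (successors {s0, s1}): φ is true.
  s1 (successors {s0, s1}): φ is true.
  s2 (successors {s2, s3}): φ is true.
  s3 (successors {s0, s1, s2, s3}): φ is true.
For instance, at s1:
  At s1: ◇◇◇(¬p → r) requires ◇◇(¬p → r) at some successor in {s0, s1}.
    ◇◇(¬p → r) holds at s0, so ◇◇◇(¬p → r) is true at s1.
      At s0: ◇◇(¬p → r) requires ◇(¬p → r) at some successor in {s0, s1}.
        ◇(¬p → r) holds at s0, so ◇◇(¬p → r) is true at s0.
Satisfying worlds: {s0, s1, s2, s3}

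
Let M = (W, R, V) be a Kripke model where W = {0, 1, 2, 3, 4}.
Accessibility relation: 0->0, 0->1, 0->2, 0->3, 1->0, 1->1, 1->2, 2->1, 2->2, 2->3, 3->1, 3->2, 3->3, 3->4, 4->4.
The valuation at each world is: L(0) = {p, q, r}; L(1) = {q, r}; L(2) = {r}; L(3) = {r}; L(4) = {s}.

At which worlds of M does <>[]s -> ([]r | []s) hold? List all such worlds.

0, 1, 2, 4

Let φ = <>[]s -> ([]r | []s). Evaluate φ at each world:
  0 (successors {0, 1, 2, 3}): φ is true.
  1 (successors {0, 1, 2}): φ is true.
  2 (successors {1, 2, 3}): φ is true.
  3 (successors {1, 2, 3, 4}): φ is false.
  4 (successors {4}): φ is true.
For instance, at 0:
  At 0: <>[]s is false, []r | []s is true, so <>[]s -> ([]r | []s) is true.
    At 0: <>[]s requires []s at some successor in {0, 1, 2, 3}.
      At 0: []s is false.
      At 1: []s is false.
      At 2: []s is false.
      At 3: []s is false.
    So <>[]s is false at 0.
    At 0: []r is true, []s is false, so []r | []s is true.
      At 0: []r requires r at every successor {0, 1, 2, 3}.
        At 0: r is true.
        At 1: r is true.
        At 2: r is true.
        At 3: r is true.
      So []r is true at 0.
      At 0: []s requires s at every successor {0, 1, 2, 3}.
        s fails at 0, so []s is false at 0.
Satisfying worlds: {0, 1, 2, 4}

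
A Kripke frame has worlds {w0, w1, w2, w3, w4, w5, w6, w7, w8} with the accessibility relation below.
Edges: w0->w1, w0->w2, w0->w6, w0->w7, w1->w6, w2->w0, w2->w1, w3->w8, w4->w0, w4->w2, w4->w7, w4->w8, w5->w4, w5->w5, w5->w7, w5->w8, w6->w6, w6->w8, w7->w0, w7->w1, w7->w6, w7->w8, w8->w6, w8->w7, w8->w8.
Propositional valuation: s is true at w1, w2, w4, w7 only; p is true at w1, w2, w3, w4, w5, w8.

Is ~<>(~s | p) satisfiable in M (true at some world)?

No

Let φ = ~<>(~s | p). Evaluate φ at each world:
  w0 (successors {w1, w2, w6, w7}): φ is false.
  w1 (successors {w6}): φ is false.
  w2 (successors {w0, w1}): φ is false.
  w3 (successors {w8}): φ is false.
  w4 (successors {w0, w2, w7, w8}): φ is false.
  w5 (successors {w4, w5, w7, w8}): φ is false.
  w6 (successors {w6, w8}): φ is false.
  w7 (successors {w0, w1, w6, w8}): φ is false.
  w8 (successors {w6, w7, w8}): φ is false.
For instance, at w2:
  At w2: <>(~s | p) is true, so ~<>(~s | p) is false.
    At w2: <>(~s | p) requires ~s | p at some successor in {w0, w1}.
      ~s | p holds at w0, so <>(~s | p) is true at w2.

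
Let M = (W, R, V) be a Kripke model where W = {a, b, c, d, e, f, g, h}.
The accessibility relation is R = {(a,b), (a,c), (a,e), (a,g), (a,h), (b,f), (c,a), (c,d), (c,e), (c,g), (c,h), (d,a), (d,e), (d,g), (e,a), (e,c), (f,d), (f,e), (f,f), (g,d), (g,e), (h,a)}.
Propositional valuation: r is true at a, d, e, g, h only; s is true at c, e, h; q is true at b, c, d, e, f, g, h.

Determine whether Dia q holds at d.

At d: Dia q requires q at some successor in {a, e, g}.
  q holds at e, so Dia q is true at d.

Yes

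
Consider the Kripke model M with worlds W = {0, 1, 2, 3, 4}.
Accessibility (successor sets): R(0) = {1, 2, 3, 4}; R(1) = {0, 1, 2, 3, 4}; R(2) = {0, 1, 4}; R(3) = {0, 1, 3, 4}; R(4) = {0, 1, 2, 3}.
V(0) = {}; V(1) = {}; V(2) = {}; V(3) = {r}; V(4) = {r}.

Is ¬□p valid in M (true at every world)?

Yes

Let φ = ¬□p. Evaluate φ at each world:
  0 (successors {1, 2, 3, 4}): φ is true.
  1 (successors {0, 1, 2, 3, 4}): φ is true.
  2 (successors {0, 1, 4}): φ is true.
  3 (successors {0, 1, 3, 4}): φ is true.
  4 (successors {0, 1, 2, 3}): φ is true.
For instance, at 3:
  At 3: □p is false, so ¬□p is true.
    At 3: □p requires p at every successor {0, 1, 3, 4}.
      p fails at 0, so □p is false at 3.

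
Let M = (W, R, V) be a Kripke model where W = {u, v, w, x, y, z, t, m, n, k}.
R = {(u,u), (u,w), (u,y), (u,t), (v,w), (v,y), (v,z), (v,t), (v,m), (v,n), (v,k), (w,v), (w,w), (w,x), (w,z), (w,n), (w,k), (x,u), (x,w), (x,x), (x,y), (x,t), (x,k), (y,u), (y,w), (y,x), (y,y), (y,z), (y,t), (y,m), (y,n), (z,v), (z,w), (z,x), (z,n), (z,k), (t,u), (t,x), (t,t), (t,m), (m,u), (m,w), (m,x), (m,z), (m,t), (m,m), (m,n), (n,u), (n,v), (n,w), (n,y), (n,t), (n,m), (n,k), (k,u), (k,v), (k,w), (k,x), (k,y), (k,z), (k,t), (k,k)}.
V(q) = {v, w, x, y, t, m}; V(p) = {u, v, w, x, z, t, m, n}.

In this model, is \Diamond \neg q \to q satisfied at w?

Recall that \Diamond ψ holds at a world iff ψ holds at some accessible world.
At w: \Diamond \neg q is true, q is true, so \Diamond \neg q \to q is true.
  At w: \Diamond \neg q requires \neg q at some successor in {v, w, x, z, n, k}.
    \neg q holds at z, so \Diamond \neg q is true at w.

Yes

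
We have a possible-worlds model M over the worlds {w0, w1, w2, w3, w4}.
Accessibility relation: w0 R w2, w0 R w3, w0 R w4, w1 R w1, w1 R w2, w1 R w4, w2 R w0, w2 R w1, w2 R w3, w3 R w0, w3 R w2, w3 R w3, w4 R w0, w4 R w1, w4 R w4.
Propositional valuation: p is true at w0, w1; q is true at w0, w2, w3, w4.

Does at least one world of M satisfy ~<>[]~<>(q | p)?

Let φ = ~<>[]~<>(q | p). Evaluate φ at each world:
  w0 (successors {w2, w3, w4}): φ is true.
  w1 (successors {w1, w2, w4}): φ is true.
  w2 (successors {w0, w1, w3}): φ is true.
  w3 (successors {w0, w2, w3}): φ is true.
  w4 (successors {w0, w1, w4}): φ is true.
Detail at w0 (witness):
  At w0: <>[]~<>(q | p) is false, so ~<>[]~<>(q | p) is true.
    At w0: <>[]~<>(q | p) requires []~<>(q | p) at some successor in {w2, w3, w4}.
      At w2: []~<>(q | p) is false.
      At w3: []~<>(q | p) is false.
      At w4: []~<>(q | p) is false.
    So <>[]~<>(q | p) is false at w0.

Yes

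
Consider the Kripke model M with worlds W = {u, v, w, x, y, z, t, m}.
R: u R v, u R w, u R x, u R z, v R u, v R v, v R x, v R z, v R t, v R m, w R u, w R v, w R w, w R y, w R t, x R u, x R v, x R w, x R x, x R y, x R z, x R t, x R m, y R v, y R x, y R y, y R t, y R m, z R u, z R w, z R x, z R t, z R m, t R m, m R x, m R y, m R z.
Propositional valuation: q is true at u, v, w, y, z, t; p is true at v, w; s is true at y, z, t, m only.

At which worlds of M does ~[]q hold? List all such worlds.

Recall that []ψ holds at a world iff ψ holds at every accessible world, and <>ψ holds iff ψ holds at some accessible world.
Let φ = ~[]q. Evaluate φ at each world:
  u (successors {v, w, x, z}): φ is true.
  v (successors {u, v, x, z, t, m}): φ is true.
  w (successors {u, v, w, y, t}): φ is false.
  x (successors {u, v, w, x, y, z, t, m}): φ is true.
  y (successors {v, x, y, t, m}): φ is true.
  z (successors {u, w, x, t, m}): φ is true.
  t (successors {m}): φ is true.
  m (successors {x, y, z}): φ is true.
For instance, at x:
  At x: []q is false, so ~[]q is true.
    At x: []q requires q at every successor {u, v, w, x, y, z, t, m}.
      q fails at x, so []q is false at x.
Satisfying worlds: {u, v, x, y, z, t, m}

u, v, x, y, z, t, m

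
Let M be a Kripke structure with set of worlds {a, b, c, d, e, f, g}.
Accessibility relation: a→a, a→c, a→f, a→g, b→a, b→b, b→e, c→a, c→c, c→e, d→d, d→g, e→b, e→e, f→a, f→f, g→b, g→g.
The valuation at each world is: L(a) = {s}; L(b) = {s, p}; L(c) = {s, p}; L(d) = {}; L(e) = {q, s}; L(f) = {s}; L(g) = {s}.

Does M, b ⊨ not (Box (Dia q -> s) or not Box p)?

No

At b: Box (Dia q -> s) or not Box p is true, so not (Box (Dia q -> s) or not Box p) is false.
  At b: Box (Dia q -> s) is true, not Box p is true, so Box (Dia q -> s) or not Box p is true.
    At b: Box (Dia q -> s) requires Dia q -> s at every successor {a, b, e}.
      At a: Dia q -> s is true.
      At b: Dia q -> s is true.
      At e: Dia q -> s is true.
    So Box (Dia q -> s) is true at b.
    At b: Box p is false, so not Box p is true.
      At b: Box p requires p at every successor {a, b, e}.
        p fails at a, so Box p is false at b.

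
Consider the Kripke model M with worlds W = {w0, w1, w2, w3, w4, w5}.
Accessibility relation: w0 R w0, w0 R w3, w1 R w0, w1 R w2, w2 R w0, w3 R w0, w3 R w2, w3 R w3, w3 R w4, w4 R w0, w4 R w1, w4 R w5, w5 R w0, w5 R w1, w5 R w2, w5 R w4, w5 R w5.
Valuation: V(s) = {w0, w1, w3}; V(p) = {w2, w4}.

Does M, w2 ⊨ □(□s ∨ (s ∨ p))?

At w2: □(□s ∨ (s ∨ p)) requires □s ∨ (s ∨ p) at every successor {w0}.
    At w0: □s is true, s ∨ p is true, so □s ∨ (s ∨ p) is true.
      At w0: □s requires s at every successor {w0, w3}.
        At w0: s is true.
        At w3: s is true.
      So □s is true at w0.
So □(□s ∨ (s ∨ p)) is true at w2.

Yes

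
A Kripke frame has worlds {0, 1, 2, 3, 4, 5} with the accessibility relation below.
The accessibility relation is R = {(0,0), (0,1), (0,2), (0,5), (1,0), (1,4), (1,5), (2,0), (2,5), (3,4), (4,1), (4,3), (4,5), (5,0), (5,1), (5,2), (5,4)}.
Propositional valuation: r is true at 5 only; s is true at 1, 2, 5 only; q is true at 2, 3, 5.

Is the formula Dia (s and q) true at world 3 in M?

At 3: Dia (s and q) requires s and q at some successor in {4}.
  At 4: s and q is false.
So Dia (s and q) is false at 3.

No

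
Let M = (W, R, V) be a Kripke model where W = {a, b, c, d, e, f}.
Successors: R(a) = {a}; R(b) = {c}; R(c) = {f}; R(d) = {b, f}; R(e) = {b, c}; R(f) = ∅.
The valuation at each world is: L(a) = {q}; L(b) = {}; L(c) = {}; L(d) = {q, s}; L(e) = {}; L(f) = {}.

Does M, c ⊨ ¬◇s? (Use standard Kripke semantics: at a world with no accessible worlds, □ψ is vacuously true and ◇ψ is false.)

Yes

Recall that ◇ψ holds at a world iff ψ holds at some accessible world.
At c: ◇s is false, so ¬◇s is true.
  At c: ◇s requires s at some successor in {f}.
    At f: s is false.
  So ◇s is false at c.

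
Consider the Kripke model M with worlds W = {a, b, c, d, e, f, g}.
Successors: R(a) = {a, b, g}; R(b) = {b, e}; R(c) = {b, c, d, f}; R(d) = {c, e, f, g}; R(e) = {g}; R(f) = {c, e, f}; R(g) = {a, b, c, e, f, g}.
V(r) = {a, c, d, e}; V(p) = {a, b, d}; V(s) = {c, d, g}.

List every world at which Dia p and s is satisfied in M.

c, g

Let φ = Dia p and s. Evaluate φ at each world:
  a (successors {a, b, g}): φ is false.
  b (successors {b, e}): φ is false.
  c (successors {b, c, d, f}): φ is true.
  d (successors {c, e, f, g}): φ is false.
  e (successors {g}): φ is false.
  f (successors {c, e, f}): φ is false.
  g (successors {a, b, c, e, f, g}): φ is true.
For instance, at a:
  At a: Dia p is true, s is false, so Dia p and s is false.
    At a: Dia p requires p at some successor in {a, b, g}.
      p holds at a, so Dia p is true at a.
Satisfying worlds: {c, g}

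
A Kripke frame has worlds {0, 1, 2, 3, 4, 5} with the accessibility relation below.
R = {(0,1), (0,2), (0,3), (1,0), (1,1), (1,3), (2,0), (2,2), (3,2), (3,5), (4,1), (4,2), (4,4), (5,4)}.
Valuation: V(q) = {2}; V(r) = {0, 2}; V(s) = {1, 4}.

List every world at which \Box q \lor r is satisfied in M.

0, 2

Recall that \Box ψ holds at a world iff ψ holds at every accessible world, and \Diamond ψ holds iff ψ holds at some accessible world.
Let φ = \Box q \lor r. Evaluate φ at each world:
  0 (successors {1, 2, 3}): φ is true.
  1 (successors {0, 1, 3}): φ is false.
  2 (successors {0, 2}): φ is true.
  3 (successors {2, 5}): φ is false.
  4 (successors {1, 2, 4}): φ is false.
  5 (successors {4}): φ is false.
For instance, at 4:
  At 4: \Box q is false, r is false, so \Box q \lor r is false.
    At 4: \Box q requires q at every successor {1, 2, 4}.
      q fails at 1, so \Box q is false at 4.
Satisfying worlds: {0, 2}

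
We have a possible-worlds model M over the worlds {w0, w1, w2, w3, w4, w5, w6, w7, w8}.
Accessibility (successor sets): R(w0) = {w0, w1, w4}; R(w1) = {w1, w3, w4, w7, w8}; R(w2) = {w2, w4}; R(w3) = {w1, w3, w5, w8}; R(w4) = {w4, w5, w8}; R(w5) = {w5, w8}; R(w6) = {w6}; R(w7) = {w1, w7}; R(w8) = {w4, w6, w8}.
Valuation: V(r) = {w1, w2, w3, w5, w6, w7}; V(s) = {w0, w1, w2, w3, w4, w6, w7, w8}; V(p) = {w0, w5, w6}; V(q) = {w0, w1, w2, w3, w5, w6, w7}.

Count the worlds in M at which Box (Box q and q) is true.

Recall that Box ψ holds at a world iff ψ holds at every accessible world, and Dia ψ holds iff ψ holds at some accessible world.
Let φ = Box (Box q and q). Evaluate φ at each world:
  w0 (successors {w0, w1, w4}): φ is false.
  w1 (successors {w1, w3, w4, w7, w8}): φ is false.
  w2 (successors {w2, w4}): φ is false.
  w3 (successors {w1, w3, w5, w8}): φ is false.
  w4 (successors {w4, w5, w8}): φ is false.
  w5 (successors {w5, w8}): φ is false.
  w6 (successors {w6}): φ is true.
  w7 (successors {w1, w7}): φ is false.
  w8 (successors {w4, w6, w8}): φ is false.
For instance, at w3:
  At w3: Box (Box q and q) requires Box q and q at every successor {w1, w3, w5, w8}.
    Box q and q fails at w1, so Box (Box q and q) is false at w3.
      At w1: Box q is false, q is true, so Box q and q is false.
Satisfying worlds: {w6}

1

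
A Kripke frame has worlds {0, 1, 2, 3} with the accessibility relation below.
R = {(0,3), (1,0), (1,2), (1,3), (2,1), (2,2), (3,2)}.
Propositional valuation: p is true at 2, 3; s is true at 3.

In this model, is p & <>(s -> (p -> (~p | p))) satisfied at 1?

No

Recall that <>ψ holds at a world iff ψ holds at some accessible world.
At 1: p is false, <>(s -> (p -> (~p | p))) is true, so p & <>(s -> (p -> (~p | p))) is false.
  At 1: <>(s -> (p -> (~p | p))) requires s -> (p -> (~p | p)) at some successor in {0, 2, 3}.
    s -> (p -> (~p | p)) holds at 0, so <>(s -> (p -> (~p | p))) is true at 1.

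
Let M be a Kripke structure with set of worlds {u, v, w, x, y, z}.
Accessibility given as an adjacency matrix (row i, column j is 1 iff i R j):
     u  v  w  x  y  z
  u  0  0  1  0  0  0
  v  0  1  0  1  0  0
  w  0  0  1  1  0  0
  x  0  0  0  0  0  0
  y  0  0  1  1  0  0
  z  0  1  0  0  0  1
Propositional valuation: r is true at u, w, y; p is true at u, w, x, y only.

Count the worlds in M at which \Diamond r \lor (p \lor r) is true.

Recall that \Diamond ψ holds at a world iff ψ holds at some accessible world.
Let φ = \Diamond r \lor (p \lor r). Evaluate φ at each world:
  u (successors {w}): φ is true.
  v (successors {v, x}): φ is false.
  w (successors {w, x}): φ is true.
  x (successors ∅): φ is true.
  y (successors {w, x}): φ is true.
  z (successors {v, z}): φ is false.
For instance, at v:
  At v: \Diamond r is false, p \lor r is false, so \Diamond r \lor (p \lor r) is false.
    At v: \Diamond r requires r at some successor in {v, x}.
      At v: r is false.
      At x: r is false.
    So \Diamond r is false at v.
Satisfying worlds: {u, w, x, y}

4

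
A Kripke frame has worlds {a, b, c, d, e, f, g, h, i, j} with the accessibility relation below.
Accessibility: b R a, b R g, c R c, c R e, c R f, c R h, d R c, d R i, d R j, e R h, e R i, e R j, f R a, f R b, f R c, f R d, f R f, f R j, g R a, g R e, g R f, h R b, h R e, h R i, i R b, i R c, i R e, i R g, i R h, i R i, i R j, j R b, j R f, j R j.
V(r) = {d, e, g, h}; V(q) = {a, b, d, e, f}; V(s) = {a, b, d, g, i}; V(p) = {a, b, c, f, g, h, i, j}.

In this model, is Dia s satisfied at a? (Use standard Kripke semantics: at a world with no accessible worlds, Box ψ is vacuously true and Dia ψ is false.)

At a: no accessible worlds, so Dia s is false.

No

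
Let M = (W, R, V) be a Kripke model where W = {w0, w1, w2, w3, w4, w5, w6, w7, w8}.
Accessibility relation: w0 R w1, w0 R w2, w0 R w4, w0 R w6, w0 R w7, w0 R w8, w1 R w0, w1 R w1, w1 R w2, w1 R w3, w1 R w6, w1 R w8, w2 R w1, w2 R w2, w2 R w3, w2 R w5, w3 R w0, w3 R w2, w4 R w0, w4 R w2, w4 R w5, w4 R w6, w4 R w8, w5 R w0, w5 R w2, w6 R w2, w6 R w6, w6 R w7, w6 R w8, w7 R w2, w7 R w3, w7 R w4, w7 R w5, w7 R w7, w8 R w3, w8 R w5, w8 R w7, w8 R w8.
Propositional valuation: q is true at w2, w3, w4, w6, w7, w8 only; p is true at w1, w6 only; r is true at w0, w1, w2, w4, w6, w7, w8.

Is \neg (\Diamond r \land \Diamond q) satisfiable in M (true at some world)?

No

Let φ = \neg (\Diamond r \land \Diamond q). Evaluate φ at each world:
  w0 (successors {w1, w2, w4, w6, w7, w8}): φ is false.
  w1 (successors {w0, w1, w2, w3, w6, w8}): φ is false.
  w2 (successors {w1, w2, w3, w5}): φ is false.
  w3 (successors {w0, w2}): φ is false.
  w4 (successors {w0, w2, w5, w6, w8}): φ is false.
  w5 (successors {w0, w2}): φ is false.
  w6 (successors {w2, w6, w7, w8}): φ is false.
  w7 (successors {w2, w3, w4, w5, w7}): φ is false.
  w8 (successors {w3, w5, w7, w8}): φ is false.
For instance, at w7:
  At w7: \Diamond r \land \Diamond q is true, so \neg (\Diamond r \land \Diamond q) is false.
    At w7: \Diamond r is true, \Diamond q is true, so \Diamond r \land \Diamond q is true.
      At w7: \Diamond r requires r at some successor in {w2, w3, w4, w5, w7}.
        r holds at w2, so \Diamond r is true at w7.
      At w7: \Diamond q requires q at some successor in {w2, w3, w4, w5, w7}.
        q holds at w2, so \Diamond q is true at w7.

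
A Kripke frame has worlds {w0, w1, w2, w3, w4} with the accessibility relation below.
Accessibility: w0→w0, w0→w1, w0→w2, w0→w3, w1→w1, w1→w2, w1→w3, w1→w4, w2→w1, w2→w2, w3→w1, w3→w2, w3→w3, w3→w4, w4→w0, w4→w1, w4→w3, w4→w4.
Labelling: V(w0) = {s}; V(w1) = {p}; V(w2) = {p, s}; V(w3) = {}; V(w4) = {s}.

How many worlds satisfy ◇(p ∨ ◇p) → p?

2

Let φ = ◇(p ∨ ◇p) → p. Evaluate φ at each world:
  w0 (successors {w0, w1, w2, w3}): φ is false.
  w1 (successors {w1, w2, w3, w4}): φ is true.
  w2 (successors {w1, w2}): φ is true.
  w3 (successors {w1, w2, w3, w4}): φ is false.
  w4 (successors {w0, w1, w3, w4}): φ is false.
For instance, at w3:
  At w3: ◇(p ∨ ◇p) is true, p is false, so ◇(p ∨ ◇p) → p is false.
    At w3: ◇(p ∨ ◇p) requires p ∨ ◇p at some successor in {w1, w2, w3, w4}.
      p ∨ ◇p holds at w1, so ◇(p ∨ ◇p) is true at w3.
Satisfying worlds: {w1, w2}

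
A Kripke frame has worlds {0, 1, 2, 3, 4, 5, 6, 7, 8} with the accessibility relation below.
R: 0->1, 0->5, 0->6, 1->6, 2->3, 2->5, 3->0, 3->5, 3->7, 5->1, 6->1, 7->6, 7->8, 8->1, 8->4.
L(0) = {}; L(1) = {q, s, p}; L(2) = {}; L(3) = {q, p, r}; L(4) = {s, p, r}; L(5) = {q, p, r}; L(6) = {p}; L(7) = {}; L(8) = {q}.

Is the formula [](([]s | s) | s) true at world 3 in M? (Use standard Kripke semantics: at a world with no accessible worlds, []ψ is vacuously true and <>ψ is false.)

At 3: [](([]s | s) | s) requires ([]s | s) | s at every successor {0, 5, 7}.
  ([]s | s) | s fails at 0, so [](([]s | s) | s) is false at 3.
    At 0: []s | s is false, s is false, so ([]s | s) | s is false.
      At 0: []s is false, s is false, so []s | s is false.

No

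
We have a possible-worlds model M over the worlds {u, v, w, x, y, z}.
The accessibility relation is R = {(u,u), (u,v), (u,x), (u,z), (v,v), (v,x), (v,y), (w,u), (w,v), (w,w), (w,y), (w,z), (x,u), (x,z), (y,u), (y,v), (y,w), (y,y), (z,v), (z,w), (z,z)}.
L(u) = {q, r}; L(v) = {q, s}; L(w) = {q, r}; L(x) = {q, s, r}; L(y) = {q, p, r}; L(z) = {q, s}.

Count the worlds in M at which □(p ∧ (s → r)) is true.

Recall that □ψ holds at a world iff ψ holds at every accessible world, and ◇ψ holds iff ψ holds at some accessible world.
Let φ = □(p ∧ (s → r)). Evaluate φ at each world:
  u (successors {u, v, x, z}): φ is false.
  v (successors {v, x, y}): φ is false.
  w (successors {u, v, w, y, z}): φ is false.
  x (successors {u, z}): φ is false.
  y (successors {u, v, w, y}): φ is false.
  z (successors {v, w, z}): φ is false.
For instance, at u:
  At u: □(p ∧ (s → r)) requires p ∧ (s → r) at every successor {u, v, x, z}.
    p ∧ (s → r) fails at u, so □(p ∧ (s → r)) is false at u.
Satisfying worlds: none.

0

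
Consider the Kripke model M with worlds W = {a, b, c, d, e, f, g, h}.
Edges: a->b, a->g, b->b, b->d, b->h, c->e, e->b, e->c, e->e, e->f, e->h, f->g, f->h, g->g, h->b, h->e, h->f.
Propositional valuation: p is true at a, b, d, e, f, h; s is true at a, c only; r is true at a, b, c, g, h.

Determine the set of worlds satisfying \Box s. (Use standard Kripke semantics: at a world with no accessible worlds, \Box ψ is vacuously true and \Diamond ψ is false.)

Recall that \Box ψ holds at a world iff ψ holds at every accessible world, and \Diamond ψ holds iff ψ holds at some accessible world.
Let φ = \Box s. Evaluate φ at each world:
  a (successors {b, g}): φ is false.
  b (successors {b, d, h}): φ is false.
  c (successors {e}): φ is false.
  d (successors ∅): φ is true.
  e (successors {b, c, e, f, h}): φ is false.
  f (successors {g, h}): φ is false.
  g (successors {g}): φ is false.
  h (successors {b, e, f}): φ is false.
For instance, at a:
  At a: \Box s requires s at every successor {b, g}.
    s fails at b, so \Box s is false at a.
Satisfying worlds: {d}

d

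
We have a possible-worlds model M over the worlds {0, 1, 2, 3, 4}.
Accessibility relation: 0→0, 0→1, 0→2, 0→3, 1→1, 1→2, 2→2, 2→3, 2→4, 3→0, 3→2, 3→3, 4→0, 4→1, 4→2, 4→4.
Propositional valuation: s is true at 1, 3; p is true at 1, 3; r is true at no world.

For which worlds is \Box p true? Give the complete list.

none

Let φ = \Box p. Evaluate φ at each world:
  0 (successors {0, 1, 2, 3}): φ is false.
  1 (successors {1, 2}): φ is false.
  2 (successors {2, 3, 4}): φ is false.
  3 (successors {0, 2, 3}): φ is false.
  4 (successors {0, 1, 2, 4}): φ is false.
For instance, at 2:
  At 2: \Box p requires p at every successor {2, 3, 4}.
    p fails at 2, so \Box p is false at 2.
Satisfying worlds: none.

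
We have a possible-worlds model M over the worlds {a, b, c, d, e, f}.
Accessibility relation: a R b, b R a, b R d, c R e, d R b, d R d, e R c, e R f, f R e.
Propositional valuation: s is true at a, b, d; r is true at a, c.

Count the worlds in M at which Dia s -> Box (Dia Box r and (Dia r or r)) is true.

3

Recall that Box ψ holds at a world iff ψ holds at every accessible world, and Dia ψ holds iff ψ holds at some accessible world.
Let φ = Dia s -> Box (Dia Box r and (Dia r or r)). Evaluate φ at each world:
  a (successors {b}): φ is false.
  b (successors {a, d}): φ is false.
  c (successors {e}): φ is true.
  d (successors {b, d}): φ is false.
  e (successors {c, f}): φ is true.
  f (successors {e}): φ is true.
For instance, at b:
  At b: Dia s is true, Box (Dia Box r and (Dia r or r)) is false, so Dia s -> Box (Dia Box r and (Dia r or r)) is false.
    At b: Dia s requires s at some successor in {a, d}.
      s holds at a, so Dia s is true at b.
    At b: Box (Dia Box r and (Dia r or r)) requires Dia Box r and (Dia r or r) at every successor {a, d}.
      Dia Box r and (Dia r or r) fails at a, so Box (Dia Box r and (Dia r or r)) is false at b.
Satisfying worlds: {c, e, f}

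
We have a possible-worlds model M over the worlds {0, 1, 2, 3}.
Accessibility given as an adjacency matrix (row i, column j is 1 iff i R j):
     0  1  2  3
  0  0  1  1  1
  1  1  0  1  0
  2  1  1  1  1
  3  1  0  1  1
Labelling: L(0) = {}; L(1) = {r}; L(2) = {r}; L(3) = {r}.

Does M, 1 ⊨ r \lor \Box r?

At 1: r is true, \Box r is false, so r \lor \Box r is true.
  At 1: \Box r requires r at every successor {0, 2}.
    r fails at 0, so \Box r is false at 1.

Yes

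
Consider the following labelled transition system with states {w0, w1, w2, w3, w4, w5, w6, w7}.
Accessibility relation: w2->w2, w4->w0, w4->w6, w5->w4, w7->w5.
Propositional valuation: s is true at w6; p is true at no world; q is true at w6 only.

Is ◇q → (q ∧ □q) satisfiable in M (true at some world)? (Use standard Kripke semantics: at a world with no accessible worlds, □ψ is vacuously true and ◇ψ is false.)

Let φ = ◇q → (q ∧ □q). Evaluate φ at each world:
  w0 (successors ∅): φ is true.
  w1 (successors ∅): φ is true.
  w2 (successors {w2}): φ is true.
  w3 (successors ∅): φ is true.
  w4 (successors {w0, w6}): φ is false.
  w5 (successors {w4}): φ is true.
  w6 (successors ∅): φ is true.
  w7 (successors {w5}): φ is true.
Detail at w0 (witness):
  At w0: ◇q is false, q ∧ □q is false, so ◇q → (q ∧ □q) is true.
    At w0: no accessible worlds, so ◇q is false.
    At w0: q is false, □q is true, so q ∧ □q is false.
      At w0: no accessible worlds, so □q holds vacuously.

Yes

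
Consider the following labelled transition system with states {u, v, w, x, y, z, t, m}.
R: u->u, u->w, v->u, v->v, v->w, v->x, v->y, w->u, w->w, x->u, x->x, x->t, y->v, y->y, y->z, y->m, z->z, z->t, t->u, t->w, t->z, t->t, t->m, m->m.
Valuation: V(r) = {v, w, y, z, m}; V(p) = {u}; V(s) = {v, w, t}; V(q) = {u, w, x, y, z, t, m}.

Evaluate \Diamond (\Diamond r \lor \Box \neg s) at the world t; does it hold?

Yes

At t: \Diamond (\Diamond r \lor \Box \neg s) requires \Diamond r \lor \Box \neg s at some successor in {u, w, z, t, m}.
  \Diamond r \lor \Box \neg s holds at u, so \Diamond (\Diamond r \lor \Box \neg s) is true at t.
    At u: \Diamond r is true, \Box \neg s is false, so \Diamond r \lor \Box \neg s is true.
      At u: \Diamond r requires r at some successor in {u, w}.
        r holds at w, so \Diamond r is true at u.
      At u: \Box \neg s requires \neg s at every successor {u, w}.
        \neg s fails at w, so \Box \neg s is false at u.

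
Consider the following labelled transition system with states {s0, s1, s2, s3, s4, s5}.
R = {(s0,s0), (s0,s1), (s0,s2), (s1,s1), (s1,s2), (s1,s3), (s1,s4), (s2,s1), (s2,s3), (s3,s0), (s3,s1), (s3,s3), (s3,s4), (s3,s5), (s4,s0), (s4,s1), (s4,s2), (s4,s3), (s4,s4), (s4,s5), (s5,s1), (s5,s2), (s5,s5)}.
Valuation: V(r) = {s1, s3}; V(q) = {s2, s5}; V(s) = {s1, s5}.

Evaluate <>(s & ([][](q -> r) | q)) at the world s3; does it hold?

At s3: <>(s & ([][](q -> r) | q)) requires s & ([][](q -> r) | q) at some successor in {s0, s1, s3, s4, s5}.
  s & ([][](q -> r) | q) holds at s5, so <>(s & ([][](q -> r) | q)) is true at s3.
    At s5: s is true, [][](q -> r) | q is true, so s & ([][](q -> r) | q) is true.
      At s5: [][](q -> r) is false, q is true, so [][](q -> r) | q is true.

Yes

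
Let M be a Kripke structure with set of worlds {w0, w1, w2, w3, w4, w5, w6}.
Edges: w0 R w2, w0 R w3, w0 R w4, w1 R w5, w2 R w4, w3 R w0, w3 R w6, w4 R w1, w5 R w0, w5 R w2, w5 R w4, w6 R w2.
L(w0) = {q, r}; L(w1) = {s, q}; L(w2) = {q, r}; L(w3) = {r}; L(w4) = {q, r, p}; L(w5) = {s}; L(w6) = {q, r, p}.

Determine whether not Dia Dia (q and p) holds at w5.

At w5: Dia Dia (q and p) is true, so not Dia Dia (q and p) is false.
  At w5: Dia Dia (q and p) requires Dia (q and p) at some successor in {w0, w2, w4}.
    Dia (q and p) holds at w0, so Dia Dia (q and p) is true at w5.
      At w0: Dia (q and p) requires q and p at some successor in {w2, w3, w4}.
        q and p holds at w4, so Dia (q and p) is true at w0.

No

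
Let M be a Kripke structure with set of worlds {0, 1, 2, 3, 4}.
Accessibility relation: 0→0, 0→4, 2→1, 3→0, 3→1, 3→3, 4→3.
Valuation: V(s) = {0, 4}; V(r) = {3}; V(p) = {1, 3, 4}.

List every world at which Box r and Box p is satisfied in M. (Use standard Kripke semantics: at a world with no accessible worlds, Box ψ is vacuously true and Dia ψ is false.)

1, 4

Recall that Box ψ holds at a world iff ψ holds at every accessible world, and Dia ψ holds iff ψ holds at some accessible world.
Let φ = Box r and Box p. Evaluate φ at each world:
  0 (successors {0, 4}): φ is false.
  1 (successors ∅): φ is true.
  2 (successors {1}): φ is false.
  3 (successors {0, 1, 3}): φ is false.
  4 (successors {3}): φ is true.
For instance, at 4:
  At 4: Box r is true, Box p is true, so Box r and Box p is true.
    At 4: Box r requires r at every successor {3}.
      At 3: r is true.
    So Box r is true at 4.
    At 4: Box p requires p at every successor {3}.
      At 3: p is true.
    So Box p is true at 4.
Satisfying worlds: {1, 4}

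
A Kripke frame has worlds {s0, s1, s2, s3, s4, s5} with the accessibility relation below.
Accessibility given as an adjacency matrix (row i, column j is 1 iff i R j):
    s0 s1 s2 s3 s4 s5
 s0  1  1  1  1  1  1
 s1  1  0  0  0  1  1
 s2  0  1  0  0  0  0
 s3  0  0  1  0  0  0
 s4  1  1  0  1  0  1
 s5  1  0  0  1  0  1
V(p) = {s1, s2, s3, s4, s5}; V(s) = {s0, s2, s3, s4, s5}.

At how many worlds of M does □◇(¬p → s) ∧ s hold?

5

Recall that □ψ holds at a world iff ψ holds at every accessible world, and ◇ψ holds iff ψ holds at some accessible world.
Let φ = □◇(¬p → s) ∧ s. Evaluate φ at each world:
  s0 (successors {s0, s1, s2, s3, s4, s5}): φ is true.
  s1 (successors {s0, s4, s5}): φ is false.
  s2 (successors {s1}): φ is true.
  s3 (successors {s2}): φ is true.
  s4 (successors {s0, s1, s3, s5}): φ is true.
  s5 (successors {s0, s3, s5}): φ is true.
For instance, at s5:
  At s5: □◇(¬p → s) is true, s is true, so □◇(¬p → s) ∧ s is true.
    At s5: □◇(¬p → s) requires ◇(¬p → s) at every successor {s0, s3, s5}.
      At s0: ◇(¬p → s) is true.
      At s3: ◇(¬p → s) is true.
      At s5: ◇(¬p → s) is true.
    So □◇(¬p → s) is true at s5.
Satisfying worlds: {s0, s2, s3, s4, s5}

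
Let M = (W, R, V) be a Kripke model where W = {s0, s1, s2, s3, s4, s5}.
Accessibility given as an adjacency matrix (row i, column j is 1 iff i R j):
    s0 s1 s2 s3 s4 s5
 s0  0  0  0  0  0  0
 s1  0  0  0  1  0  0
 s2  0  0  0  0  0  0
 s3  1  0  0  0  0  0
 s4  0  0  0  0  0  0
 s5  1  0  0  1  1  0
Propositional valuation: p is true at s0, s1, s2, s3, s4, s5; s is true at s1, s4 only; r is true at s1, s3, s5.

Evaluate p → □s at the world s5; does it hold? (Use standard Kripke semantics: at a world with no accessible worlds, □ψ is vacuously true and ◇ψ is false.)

At s5: p is true, □s is false, so p → □s is false.
  At s5: □s requires s at every successor {s0, s3, s4}.
    s fails at s0, so □s is false at s5.

No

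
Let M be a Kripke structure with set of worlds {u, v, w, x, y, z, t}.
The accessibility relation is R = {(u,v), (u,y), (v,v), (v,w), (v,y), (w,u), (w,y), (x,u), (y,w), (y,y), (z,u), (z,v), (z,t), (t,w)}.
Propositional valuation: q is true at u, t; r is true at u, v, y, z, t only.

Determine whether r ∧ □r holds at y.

At y: r is true, □r is false, so r ∧ □r is false.
  At y: □r requires r at every successor {w, y}.
    r fails at w, so □r is false at y.

No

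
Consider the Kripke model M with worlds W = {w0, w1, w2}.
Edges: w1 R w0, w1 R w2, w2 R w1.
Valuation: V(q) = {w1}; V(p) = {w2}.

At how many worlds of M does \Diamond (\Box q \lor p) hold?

1

Let φ = \Diamond (\Box q \lor p). Evaluate φ at each world:
  w0 (successors ∅): φ is false.
  w1 (successors {w0, w2}): φ is true.
  w2 (successors {w1}): φ is false.
For instance, at w1:
  At w1: \Diamond (\Box q \lor p) requires \Box q \lor p at some successor in {w0, w2}.
    \Box q \lor p holds at w0, so \Diamond (\Box q \lor p) is true at w1.
      At w0: \Box q is true, p is false, so \Box q \lor p is true.
Satisfying worlds: {w1}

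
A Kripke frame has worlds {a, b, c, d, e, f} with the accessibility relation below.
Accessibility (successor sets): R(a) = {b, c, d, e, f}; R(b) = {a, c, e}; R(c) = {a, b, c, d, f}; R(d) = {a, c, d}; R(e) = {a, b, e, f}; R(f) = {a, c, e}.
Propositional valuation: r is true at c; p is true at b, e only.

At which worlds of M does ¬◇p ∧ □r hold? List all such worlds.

none

Let φ = ¬◇p ∧ □r. Evaluate φ at each world:
  a (successors {b, c, d, e, f}): φ is false.
  b (successors {a, c, e}): φ is false.
  c (successors {a, b, c, d, f}): φ is false.
  d (successors {a, c, d}): φ is false.
  e (successors {a, b, e, f}): φ is false.
  f (successors {a, c, e}): φ is false.
For instance, at e:
  At e: ¬◇p is false, □r is false, so ¬◇p ∧ □r is false.
    At e: ◇p is true, so ¬◇p is false.
      At e: ◇p requires p at some successor in {a, b, e, f}.
        p holds at b, so ◇p is true at e.
    At e: □r requires r at every successor {a, b, e, f}.
      r fails at a, so □r is false at e.
Satisfying worlds: none.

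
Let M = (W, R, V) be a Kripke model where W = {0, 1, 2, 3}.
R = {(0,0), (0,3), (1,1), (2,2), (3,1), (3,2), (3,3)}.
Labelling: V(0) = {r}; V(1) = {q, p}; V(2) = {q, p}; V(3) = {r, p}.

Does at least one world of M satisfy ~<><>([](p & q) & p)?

No

Let φ = ~<><>([](p & q) & p). Evaluate φ at each world:
  0 (successors {0, 3}): φ is false.
  1 (successors {1}): φ is false.
  2 (successors {2}): φ is false.
  3 (successors {1, 2, 3}): φ is false.
For instance, at 2:
  At 2: <><>([](p & q) & p) is true, so ~<><>([](p & q) & p) is false.
    At 2: <><>([](p & q) & p) requires <>([](p & q) & p) at some successor in {2}.
      <>([](p & q) & p) holds at 2, so <><>([](p & q) & p) is true at 2.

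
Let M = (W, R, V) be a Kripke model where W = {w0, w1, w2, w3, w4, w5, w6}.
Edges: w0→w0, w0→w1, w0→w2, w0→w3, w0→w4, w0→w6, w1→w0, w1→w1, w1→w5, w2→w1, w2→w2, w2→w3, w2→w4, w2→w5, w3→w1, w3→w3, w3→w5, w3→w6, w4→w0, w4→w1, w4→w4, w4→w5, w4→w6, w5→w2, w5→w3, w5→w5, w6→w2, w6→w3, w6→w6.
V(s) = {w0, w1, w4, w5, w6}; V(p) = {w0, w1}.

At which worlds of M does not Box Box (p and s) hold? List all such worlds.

Let φ = not Box Box (p and s). Evaluate φ at each world:
  w0 (successors {w0, w1, w2, w3, w4, w6}): φ is true.
  w1 (successors {w0, w1, w5}): φ is true.
  w2 (successors {w1, w2, w3, w4, w5}): φ is true.
  w3 (successors {w1, w3, w5, w6}): φ is true.
  w4 (successors {w0, w1, w4, w5, w6}): φ is true.
  w5 (successors {w2, w3, w5}): φ is true.
  w6 (successors {w2, w3, w6}): φ is true.
For instance, at w3:
  At w3: Box Box (p and s) is false, so not Box Box (p and s) is true.
    At w3: Box Box (p and s) requires Box (p and s) at every successor {w1, w3, w5, w6}.
      Box (p and s) fails at w1, so Box Box (p and s) is false at w3.
Satisfying worlds: {w0, w1, w2, w3, w4, w5, w6}

w0, w1, w2, w3, w4, w5, w6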